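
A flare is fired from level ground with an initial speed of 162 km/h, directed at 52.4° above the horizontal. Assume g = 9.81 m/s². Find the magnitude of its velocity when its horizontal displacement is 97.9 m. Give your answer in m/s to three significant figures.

Convert: 162 km/h = 162/3.6 = 45.00 m/s.
Components: vₓ = 45.00 cos 52.4° = 27.46 m/s, v_y0 = 45.00 sin 52.4° = 35.65 m/s.
Time to reach x = 97.9 m: t = x/vₓ = 97.9/27.46 = 3.566 s.
Vertical velocity there: v_y = v_y0 − g t = 35.65 − 9.81 × 3.566 = 0.6741 m/s.
Speed: √(vₓ² + v_y²) = √(27.46² + 0.6741²) = 27.46 m/s.

27.5 m/s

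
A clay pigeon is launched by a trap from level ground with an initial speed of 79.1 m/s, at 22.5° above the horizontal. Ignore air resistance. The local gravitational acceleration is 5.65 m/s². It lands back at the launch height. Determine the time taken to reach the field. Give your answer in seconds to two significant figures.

11 s

Components: vₓ = 79.10 cos 22.5° = 73.08 m/s, v_y0 = 79.10 sin 22.5° = 30.27 m/s.
It returns to y = 0 when t = 2 v_y0 / g = 2(30.27)/5.65 = 10.72 s.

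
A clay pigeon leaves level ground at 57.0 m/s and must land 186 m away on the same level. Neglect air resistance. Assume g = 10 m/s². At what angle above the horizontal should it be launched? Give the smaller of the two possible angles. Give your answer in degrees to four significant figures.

17.46°

From R = (v₀²/g) sin 2θ: sin 2θ = 10.0 × 186 / 3249.0 = 0.5725.
2θ = 34.92° or 180° − 34.92° = 145.1°, so θ = 17.46° or 72.54°.
The smaller angle is 17.46°.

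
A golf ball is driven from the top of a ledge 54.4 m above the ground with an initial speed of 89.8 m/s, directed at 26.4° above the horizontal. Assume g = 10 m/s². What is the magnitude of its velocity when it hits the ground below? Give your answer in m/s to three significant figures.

Resolve: vₓ = 89.80 cos 26.4° = 80.43 m/s and v_y0 = 89.80 sin 26.4° = 39.93 m/s.
With up positive and y = 0 at the ground: y(t) = 54.4 + (39.93) t − 5.000 t². Setting y = 0 and taking the positive root: t = [39.93 + √(39.93² + 2·10.0·54.4)] / 10.0 = (39.93 + 51.79) / 10.0 = 9.172 s.
Vertical velocity at impact: v_y = v_y0 − g t = 39.93 − 10.0 × 9.172 = −51.79 m/s.
Speed: |v| = √(vₓ² + v_y²) = √(80.43² + 51.79²) = 95.67 m/s.

95.7 m/s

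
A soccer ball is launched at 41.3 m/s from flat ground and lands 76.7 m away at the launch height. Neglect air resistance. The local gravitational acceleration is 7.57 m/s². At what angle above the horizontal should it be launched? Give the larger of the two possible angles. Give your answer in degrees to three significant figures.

80.0°

From R = (v₀²/g) sin 2θ: sin 2θ = 7.57 × 76.7 / 1705.7 = 0.3404.
2θ = 19.90° or 180° − 19.90° = 160.1°, so θ = 9.951° or 80.05°.
The larger angle is 80.05°.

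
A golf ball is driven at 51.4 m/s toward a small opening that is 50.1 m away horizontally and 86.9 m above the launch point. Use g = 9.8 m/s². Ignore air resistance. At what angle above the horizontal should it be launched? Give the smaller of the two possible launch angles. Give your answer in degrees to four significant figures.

Trajectory: y = x tanθ − g x² (1 + tan²θ)/(2v₀²). With x = 50.1, y = 86.9, v₀ = 51.4, g = 9.80:
4.655 tan²θ − 50.1 tanθ + (91.56) = 0.
tanθ = [50.1 ± √(50.1² − 4 × 4.655 × (91.56))] / (2 × 4.655) = (50.1 ± 28.38) / 9.311, giving tanθ = 2.333 or 8.429.
θ = 66.80° or 83.23°; the smaller is 66.80°.

66.80°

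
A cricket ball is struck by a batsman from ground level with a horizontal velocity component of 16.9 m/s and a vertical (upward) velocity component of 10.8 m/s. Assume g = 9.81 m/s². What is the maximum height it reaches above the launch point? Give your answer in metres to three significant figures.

5.94 m

At the apex v_y = 0, so H = v_y0²/(2g) = 10.80²/19.62 = 5.945 m.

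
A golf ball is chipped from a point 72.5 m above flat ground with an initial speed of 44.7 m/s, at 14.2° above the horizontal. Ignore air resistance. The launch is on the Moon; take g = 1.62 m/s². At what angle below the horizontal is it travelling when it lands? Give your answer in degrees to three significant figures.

vₓ = 44.70 cos 14.2° = 43.33 m/s; v_y0 = 44.70 sin 14.2° = 10.97 m/s.
The projectile lands when y = 72.5 + (10.97) t − ½·1.62·t² = 0. Positive root: t = (10.97 + √(10.97² + 2·1.62·72.5)) / 1.62 = (10.97 + 18.85) / 1.62 = 18.40 s.
At impact: v_y = v_y0 − g t = −18.85 m/s; vₓ = 43.33 m/s.
Angle below horizontal: arctan(|v_y|/vₓ) = arctan(18.85/43.33) = 23.50°.

23.5°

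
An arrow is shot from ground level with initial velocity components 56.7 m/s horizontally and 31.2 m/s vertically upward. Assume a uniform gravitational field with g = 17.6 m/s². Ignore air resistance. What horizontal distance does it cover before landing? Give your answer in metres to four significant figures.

Time aloft: T = 2 v_y0 / g = 2 × 31.20 / 17.6 = 3.545 s.
Range: R = vₓ T = 56.70 × 3.545 = 201.0 m.

201.0 m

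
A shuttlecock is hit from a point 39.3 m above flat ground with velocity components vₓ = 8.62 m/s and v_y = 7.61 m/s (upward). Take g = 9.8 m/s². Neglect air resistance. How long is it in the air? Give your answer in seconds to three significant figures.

3.71 s

The projectile lands when y = 39.3 + (7.610) t − ½·9.80·t² = 0. Positive root: t = (7.610 + √(7.610² + 2·9.80·39.3)) / 9.80 = (7.610 + 28.78) / 9.80 = 3.713 s.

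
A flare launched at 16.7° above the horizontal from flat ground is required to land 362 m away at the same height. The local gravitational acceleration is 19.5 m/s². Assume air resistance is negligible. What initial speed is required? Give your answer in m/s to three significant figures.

On level ground R = v₀² sin 2θ / g ⇒ v₀ = √(gR / sin 2θ).
v₀ = √(19.5 × 362 / sin 33.40°) = √(7059 / 0.5505) = √12823 = 113.2 m/s.

113 m/s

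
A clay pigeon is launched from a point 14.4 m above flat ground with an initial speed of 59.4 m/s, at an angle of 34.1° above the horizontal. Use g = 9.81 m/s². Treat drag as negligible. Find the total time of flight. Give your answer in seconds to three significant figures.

7.20 s

vₓ = 59.40 cos 34.1° = 49.19 m/s; v_y0 = 59.40 sin 34.1° = 33.30 m/s.
The projectile lands when y = 14.4 + (33.30) t − ½·9.81·t² = 0. Positive root: t = (33.30 + √(33.30² + 2·9.81·14.4)) / 9.81 = (33.30 + 37.30) / 9.81 = 7.197 s.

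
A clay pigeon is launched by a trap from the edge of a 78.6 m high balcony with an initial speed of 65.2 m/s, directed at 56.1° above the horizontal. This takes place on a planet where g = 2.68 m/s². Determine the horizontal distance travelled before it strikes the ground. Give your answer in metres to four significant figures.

1520 m

vₓ = 65.20 cos 56.1° = 36.36 m/s; v_y0 = 65.20 sin 56.1° = 54.12 m/s.
With up positive and y = 0 at the ground: y(t) = 78.6 + (54.12) t − 1.340 t². Setting y = 0 and taking the positive root: t = [54.12 + √(54.12² + 2·2.68·78.6)] / 2.68 = (54.12 + 57.88) / 2.68 = 41.79 s.
Horizontal distance: R = vₓ t = 36.36 × 41.79 = 1520 m.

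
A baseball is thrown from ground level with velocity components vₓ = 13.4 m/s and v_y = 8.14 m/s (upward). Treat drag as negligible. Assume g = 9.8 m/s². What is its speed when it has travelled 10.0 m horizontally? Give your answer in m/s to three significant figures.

13.4 m/s

x = vₓ t ⇒ t = 10.0/13.40 = 0.7463 s.
Vertical velocity there: v_y = v_y0 − g t = 8.140 − 9.80 × 0.7463 = 0.8266 m/s.
Speed: √(vₓ² + v_y²) = √(13.40² + 0.8266²) = 13.43 m/s.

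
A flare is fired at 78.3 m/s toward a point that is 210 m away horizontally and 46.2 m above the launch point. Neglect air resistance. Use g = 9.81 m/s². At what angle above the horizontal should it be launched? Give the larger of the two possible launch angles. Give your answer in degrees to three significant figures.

79.8°

Trajectory: y = x tanθ − g x² (1 + tan²θ)/(2v₀²). With x = 210, y = 46.2, v₀ = 78.3, g = 9.81:
35.28 tan²θ − 210 tanθ + (81.48) = 0.
tanθ = [210 ± √(210² − 4 × 35.28 × (81.48))] / (2 × 35.28) = (210 ± 180.6) / 70.56, giving tanθ = 0.4173 or 5.535.
θ = 22.65° or 79.76°; the larger is 79.76°.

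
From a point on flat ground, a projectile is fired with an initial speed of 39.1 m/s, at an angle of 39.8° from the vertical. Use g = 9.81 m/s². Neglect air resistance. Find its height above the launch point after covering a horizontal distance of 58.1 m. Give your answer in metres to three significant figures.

43.3 m

Components: vₓ = 39.10 sin 39.8° = 25.03 m/s, v_y0 = 39.10 cos 39.8° = 30.04 m/s.
At x = 58.1 m, t = x/vₓ = 58.1/25.03 = 2.321 s.
Height: y = v_y0 t − ½ g t² = 30.04 × 2.321 − 4.905 × 2.321² = 69.73 − 26.43 = 43.30 m.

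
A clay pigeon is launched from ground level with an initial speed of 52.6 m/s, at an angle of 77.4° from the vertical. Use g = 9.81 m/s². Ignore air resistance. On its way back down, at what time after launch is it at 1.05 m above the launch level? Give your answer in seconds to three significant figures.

2.24 s

Components: vₓ = 52.60 sin 77.4° = 51.33 m/s, v_y0 = 52.60 cos 77.4° = 11.47 m/s.
Require v_y0 t − ½ g t² = 1.05, i.e. 4.905 t² − 11.47 t + 1.05 = 0.
t = [11.47 ± √(11.47² − 2·9.81·1.05)] / 9.81 = (11.47 ± 10.54) / 9.81, so t = 0.09540 s or t = 2.244 s.
The descending-branch root is 2.244 s.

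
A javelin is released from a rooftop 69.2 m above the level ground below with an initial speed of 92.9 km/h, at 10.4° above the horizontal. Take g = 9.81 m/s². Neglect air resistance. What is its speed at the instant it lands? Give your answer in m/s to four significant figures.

Convert: 92.9 km/h = 92.9/3.6 = 25.81 m/s.
Components: vₓ = 25.81 cos 10.4° = 25.38 m/s, v_y0 = 25.81 sin 10.4° = 4.658 m/s.
The projectile lands when y = 69.2 + (4.658) t − ½·9.81·t² = 0. Positive root: t = (4.658 + √(4.658² + 2·9.81·69.2)) / 9.81 = (4.658 + 37.14) / 9.81 = 4.261 s.
Vertical velocity at impact: v_y = v_y0 − g t = 4.658 − 9.81 × 4.261 = −37.14 m/s.
Speed: |v| = √(vₓ² + v_y²) = √(25.38² + 37.14²) = 44.98 m/s.

44.98 m/s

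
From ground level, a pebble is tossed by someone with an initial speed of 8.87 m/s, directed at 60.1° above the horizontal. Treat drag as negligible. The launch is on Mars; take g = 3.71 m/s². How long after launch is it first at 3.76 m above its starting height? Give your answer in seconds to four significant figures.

Components: vₓ = 8.870 cos 60.1° = 4.422 m/s, v_y0 = 8.870 sin 60.1° = 7.689 m/s.
Height y(t) = 7.689 t − 1.855 t² = 3.76 gives 1.855 t² − 7.689 t + 3.76 = 0.
t = [7.689 ± √(7.689² − 2·3.71·3.76)] / 3.71 = (7.689 ± 5.588) / 3.71, so t = 0.5664 s or t = 3.579 s.
The first (ascending) time is 0.5664 s.

0.5664 s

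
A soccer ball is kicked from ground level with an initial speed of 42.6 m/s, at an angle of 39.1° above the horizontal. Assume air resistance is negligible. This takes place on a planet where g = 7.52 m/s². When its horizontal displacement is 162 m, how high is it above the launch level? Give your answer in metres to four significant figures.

41.37 m

vₓ = 42.60 cos 39.1° = 33.06 m/s; v_y0 = 42.60 sin 39.1° = 26.87 m/s.
x = vₓ t ⇒ t = 162/33.06 = 4.900 s.
Height: y = v_y0 t − ½ g t² = 26.87 × 4.900 − 3.760 × 4.900² = 131.7 − 90.29 = 41.37 m.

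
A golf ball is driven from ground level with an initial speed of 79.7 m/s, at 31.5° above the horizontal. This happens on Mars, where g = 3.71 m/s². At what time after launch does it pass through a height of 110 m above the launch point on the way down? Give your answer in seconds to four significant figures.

19.39 s

Horizontal component vₓ = 79.70 cos 31.5° = 67.96 m/s; vertical v_y0 = 79.70 sin 31.5° = 41.64 m/s.
Require v_y0 t − ½ g t² = 110, i.e. 1.855 t² − 41.64 t + 110 = 0.
t = [41.64 ± √(41.64² − 2·3.71·110)] / 3.71 = (41.64 ± 30.30) / 3.71, so t = 3.058 s or t = 19.39 s.
The descending-branch root is 19.39 s.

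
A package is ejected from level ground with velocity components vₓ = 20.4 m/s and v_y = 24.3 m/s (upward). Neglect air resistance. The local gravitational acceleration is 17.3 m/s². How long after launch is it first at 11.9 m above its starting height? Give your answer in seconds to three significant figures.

Height y(t) = 24.30 t − 8.650 t² = 11.9 gives 8.650 t² − 24.30 t + 11.9 = 0.
Quadratic formula: t = (24.30 ± √178.75) / 17.3 = (24.30 ± 13.37) / 17.3 → t = 0.6318 s or 2.177 s.
The first (ascending) time is 0.6318 s.

0.632 s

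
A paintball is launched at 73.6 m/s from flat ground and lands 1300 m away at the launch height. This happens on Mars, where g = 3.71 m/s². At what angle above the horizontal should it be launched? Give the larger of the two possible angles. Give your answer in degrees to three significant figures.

58.5°

Level-ground range R = v₀² sin(2θ)/g ⇒ sin(2θ) = gR/v₀² = 3.71 × 1300 / 73.6² = 0.8904.
2θ = 62.92° or 180° − 62.92° = 117.1°, so θ = 31.46° or 58.54°.
The larger angle is 58.54°.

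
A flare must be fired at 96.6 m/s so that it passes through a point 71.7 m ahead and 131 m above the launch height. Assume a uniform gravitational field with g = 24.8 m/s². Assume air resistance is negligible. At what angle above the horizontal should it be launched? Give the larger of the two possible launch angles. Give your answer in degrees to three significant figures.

Trajectory: y = x tanθ − g x² (1 + tan²θ)/(2v₀²). With x = 71.7, y = 131, v₀ = 96.6, g = 24.8:
6.831 tan²θ − 71.7 tanθ + (137.8) = 0.
tanθ = [71.7 ± √(71.7² − 4 × 6.831 × (137.8))] / (2 × 6.831) = (71.7 ± 37.08) / 13.66, giving tanθ = 2.534 or 7.962.
θ = 68.47° or 82.84°; the larger is 82.84°.

82.8°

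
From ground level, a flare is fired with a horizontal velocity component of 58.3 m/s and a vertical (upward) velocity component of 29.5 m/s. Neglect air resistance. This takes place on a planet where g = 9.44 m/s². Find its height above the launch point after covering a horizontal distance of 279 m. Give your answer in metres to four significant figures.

x = vₓ t ⇒ t = 279/58.30 = 4.786 s.
Height: y = v_y0 t − ½ g t² = 29.50 × 4.786 − 4.720 × 4.786² = 141.2 − 108.1 = 33.08 m.

33.08 m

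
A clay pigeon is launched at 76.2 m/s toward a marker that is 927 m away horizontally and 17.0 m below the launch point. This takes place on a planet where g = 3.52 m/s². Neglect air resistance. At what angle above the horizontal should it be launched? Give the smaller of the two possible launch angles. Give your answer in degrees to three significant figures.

Trajectory: y = x tanθ − g x² (1 + tan²θ)/(2v₀²). With x = 927, y = −17.0, v₀ = 76.2, g = 3.52:
260.5 tan²θ − 927 tanθ + (243.5) = 0.
tanθ = [927 ± √(927² − 4 × 260.5 × (243.5))] / (2 × 260.5) = (927 ± 778.2) / 520.9, giving tanθ = 0.2856 or 3.273.
θ = 15.94° or 73.01°; the smaller is 15.94°.

15.9°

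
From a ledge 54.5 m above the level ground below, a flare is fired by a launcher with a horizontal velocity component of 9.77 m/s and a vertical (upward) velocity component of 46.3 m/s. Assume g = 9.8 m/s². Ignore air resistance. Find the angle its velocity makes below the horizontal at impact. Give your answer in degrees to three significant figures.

80.2°

The projectile lands when y = 54.5 + (46.30) t − ½·9.80·t² = 0. Positive root: t = (46.30 + √(46.30² + 2·9.80·54.5)) / 9.80 = (46.30 + 56.67) / 9.80 = 10.51 s.
At impact: v_y = v_y0 − g t = −56.67 m/s; vₓ = 9.770 m/s.
Angle below horizontal: arctan(|v_y|/vₓ) = arctan(56.67/9.770) = 80.22°.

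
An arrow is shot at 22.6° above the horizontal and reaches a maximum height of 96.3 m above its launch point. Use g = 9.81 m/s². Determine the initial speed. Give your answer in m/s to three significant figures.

At the peak v_y = 0, so v_y0 = √(2gH) = √(2 × 9.81 × 96.3) = 43.47 m/s.
v_y0 = v₀ sin θ ⇒ v₀ = 43.47 / sin 22.6° = 113.1 m/s.

113 m/s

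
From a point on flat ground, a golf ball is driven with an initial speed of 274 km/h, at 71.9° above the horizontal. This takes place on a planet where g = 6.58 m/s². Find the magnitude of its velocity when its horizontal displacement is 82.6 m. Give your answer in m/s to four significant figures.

54.73 m/s

Convert: 274 km/h = 274/3.6 = 76.11 m/s.
Components: vₓ = 76.11 cos 71.9° = 23.65 m/s, v_y0 = 76.11 sin 71.9° = 72.34 m/s.
At x = 82.6 m, t = x/vₓ = 82.6/23.65 = 3.493 s.
Vertical velocity there: v_y = v_y0 − g t = 72.34 − 6.58 × 3.493 = 49.36 m/s.
Speed: √(vₓ² + v_y²) = √(23.65² + 49.36²) = 54.73 m/s.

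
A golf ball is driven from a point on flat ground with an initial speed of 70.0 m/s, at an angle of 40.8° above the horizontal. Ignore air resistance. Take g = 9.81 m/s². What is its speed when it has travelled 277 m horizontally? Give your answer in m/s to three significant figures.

vₓ = 70.00 cos 40.8° = 52.99 m/s; v_y0 = 70.00 sin 40.8° = 45.74 m/s.
Time to reach x = 277 m: t = x/vₓ = 277/52.99 = 5.227 s.
Vertical velocity there: v_y = v_y0 − g t = 45.74 − 9.81 × 5.227 = −5.542 m/s.
Speed: √(vₓ² + v_y²) = √(52.99² + 5.542²) = 53.28 m/s.

53.3 m/s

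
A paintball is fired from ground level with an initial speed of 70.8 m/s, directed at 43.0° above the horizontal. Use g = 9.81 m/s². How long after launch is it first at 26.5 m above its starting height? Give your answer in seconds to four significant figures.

vₓ = 70.80 cos 43.0° = 51.78 m/s; v_y0 = 70.80 sin 43.0° = 48.29 m/s.
Height y(t) = 48.29 t − 4.905 t² = 26.5 gives 4.905 t² − 48.29 t + 26.5 = 0.
Quadratic formula: t = (48.29 ± √1811.6) / 9.81 = (48.29 ± 42.56) / 9.81 → t = 0.5834 s or 9.261 s.
The first (ascending) time is 0.5834 s.

0.5834 s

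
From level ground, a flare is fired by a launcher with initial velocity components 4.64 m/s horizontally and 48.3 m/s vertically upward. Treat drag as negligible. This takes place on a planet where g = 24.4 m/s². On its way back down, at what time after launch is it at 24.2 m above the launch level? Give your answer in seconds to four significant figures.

Height y(t) = 48.30 t − 12.20 t² = 24.2 gives 12.20 t² − 48.30 t + 24.2 = 0.
Quadratic formula: t = (48.30 ± √1151.9) / 24.4 = (48.30 ± 33.94) / 24.4 → t = 0.5885 s or 3.370 s.
The descending-branch root is 3.370 s.

3.370 s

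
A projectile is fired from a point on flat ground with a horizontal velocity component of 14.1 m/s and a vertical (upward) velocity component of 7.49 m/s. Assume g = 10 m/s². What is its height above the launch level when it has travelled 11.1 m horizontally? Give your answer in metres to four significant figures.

At x = 11.1 m, t = x/vₓ = 11.1/14.10 = 0.7872 s.
Height: y = v_y0 t − ½ g t² = 7.490 × 0.7872 − 5.000 × 0.7872² = 5.896 − 3.099 = 2.798 m.

2.798 m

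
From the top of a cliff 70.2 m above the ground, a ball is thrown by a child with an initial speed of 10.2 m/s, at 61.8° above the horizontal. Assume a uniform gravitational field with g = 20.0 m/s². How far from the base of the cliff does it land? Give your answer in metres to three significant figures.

15.1 m

Horizontal component vₓ = 10.20 cos 61.8° = 4.820 m/s; vertical v_y0 = 10.20 sin 61.8° = 8.989 m/s.
With up positive and y = 0 at the ground: y(t) = 70.2 + (8.989) t − 10.00 t². Setting y = 0 and taking the positive root: t = [8.989 + √(8.989² + 2·20.0·70.2)] / 20.0 = (8.989 + 53.75) / 20.0 = 3.137 s.
Horizontal distance: R = vₓ t = 4.820 × 3.137 = 15.12 m.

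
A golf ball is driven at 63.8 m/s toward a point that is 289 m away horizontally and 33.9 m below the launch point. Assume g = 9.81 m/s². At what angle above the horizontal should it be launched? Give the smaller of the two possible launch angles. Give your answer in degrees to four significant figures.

Trajectory: y = x tanθ − g x² (1 + tan²θ)/(2v₀²). With x = 289, y = −33.9, v₀ = 63.8, g = 9.81:
100.6 tan²θ − 289 tanθ + (66.75) = 0.
tanθ = [289 ± √(289² − 4 × 100.6 × (66.75))] / (2 × 100.6) = (289 ± 238.0) / 201.3, giving tanθ = 0.2533 or 2.618.
θ = 14.21° or 69.10°; the smaller is 14.21°.

14.21°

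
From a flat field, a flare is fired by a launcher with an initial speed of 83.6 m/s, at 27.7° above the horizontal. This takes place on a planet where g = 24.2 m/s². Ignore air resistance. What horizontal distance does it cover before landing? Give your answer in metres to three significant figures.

238 m

Resolve: vₓ = 83.60 cos 27.7° = 74.02 m/s and v_y0 = 83.60 sin 27.7° = 38.86 m/s.
Time aloft: T = 2 v_y0 / g = 2 × 38.86 / 24.2 = 3.212 s.
Horizontal distance R = vₓ T = 74.02 × 3.212 = 237.7 m.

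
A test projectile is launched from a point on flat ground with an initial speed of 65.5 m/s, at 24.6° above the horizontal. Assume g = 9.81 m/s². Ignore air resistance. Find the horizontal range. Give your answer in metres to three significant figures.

Components: vₓ = 65.50 cos 24.6° = 59.55 m/s, v_y0 = 65.50 sin 24.6° = 27.27 m/s.
Time aloft: T = 2 v_y0 / g = 2 × 27.27 / 9.81 = 5.559 s.
Horizontal distance R = vₓ T = 59.55 × 5.559 = 331.1 m.

331 m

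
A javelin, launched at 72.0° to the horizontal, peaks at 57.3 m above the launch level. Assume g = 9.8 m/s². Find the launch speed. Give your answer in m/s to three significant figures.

35.2 m/s

At the peak v_y = 0, so v_y0 = √(2gH) = √(2 × 9.80 × 57.3) = 33.51 m/s.
v_y0 = v₀ sin θ ⇒ v₀ = 33.51 / sin 72.0° = 35.24 m/s.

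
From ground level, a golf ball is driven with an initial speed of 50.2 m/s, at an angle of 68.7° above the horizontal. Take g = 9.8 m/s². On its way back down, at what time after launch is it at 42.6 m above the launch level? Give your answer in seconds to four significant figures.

8.525 s

Horizontal component vₓ = 50.20 cos 68.7° = 18.24 m/s; vertical v_y0 = 50.20 sin 68.7° = 46.77 m/s.
Height y(t) = 46.77 t − 4.900 t² = 42.6 gives 4.900 t² − 46.77 t + 42.6 = 0.
Quadratic formula: t = (46.77 ± √1352.6) / 9.80 = (46.77 ± 36.78) / 9.80 → t = 1.020 s or 8.525 s.
The descending-branch root is 8.525 s.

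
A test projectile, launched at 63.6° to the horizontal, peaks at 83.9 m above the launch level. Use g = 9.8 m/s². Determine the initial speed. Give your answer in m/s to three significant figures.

At the peak v_y = 0, so v_y0 = √(2gH) = √(2 × 9.80 × 83.9) = 40.55 m/s.
v_y0 = v₀ sin θ ⇒ v₀ = 40.55 / sin 63.6° = 45.27 m/s.

45.3 m/s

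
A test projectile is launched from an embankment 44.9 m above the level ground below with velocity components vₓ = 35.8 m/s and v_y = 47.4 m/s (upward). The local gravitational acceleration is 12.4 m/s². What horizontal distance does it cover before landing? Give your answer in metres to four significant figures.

304.2 m

The projectile lands when y = 44.9 + (47.40) t − ½·12.4·t² = 0. Positive root: t = (47.40 + √(47.40² + 2·12.4·44.9)) / 12.4 = (47.40 + 57.97) / 12.4 = 8.497 s.
Horizontal distance: R = vₓ t = 35.80 × 8.497 = 304.2 m.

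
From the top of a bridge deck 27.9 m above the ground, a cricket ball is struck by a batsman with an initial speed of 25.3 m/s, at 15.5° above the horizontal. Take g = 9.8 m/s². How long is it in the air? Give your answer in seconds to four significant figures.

3.174 s

Resolve: vₓ = 25.30 cos 15.5° = 24.38 m/s and v_y0 = 25.30 sin 15.5° = 6.761 m/s.
Vertical motion (up positive, ground at y = 0): 4.900 t² − (6.761) t − 27.9 = 0, so t = (6.761 + √(6.761² + 2·9.80·27.9)) / 9.80 = (6.761 + 24.34) / 9.80 = 3.174 s.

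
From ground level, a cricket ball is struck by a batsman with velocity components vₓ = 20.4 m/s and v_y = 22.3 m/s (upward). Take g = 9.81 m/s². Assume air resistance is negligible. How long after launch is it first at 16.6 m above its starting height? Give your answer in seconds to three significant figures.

0.938 s

Height y(t) = 22.30 t − 4.905 t² = 16.6 gives 4.905 t² − 22.30 t + 16.6 = 0.
t = [22.30 ± √(22.30² − 2·9.81·16.6)] / 9.81 = (22.30 ± 13.10) / 9.81, so t = 0.9379 s or t = 3.609 s.
The first (ascending) time is 0.9379 s.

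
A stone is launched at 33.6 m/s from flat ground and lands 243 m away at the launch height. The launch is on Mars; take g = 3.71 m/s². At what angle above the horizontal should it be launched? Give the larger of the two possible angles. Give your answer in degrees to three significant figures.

63.5°

R = v₀² sin 2θ / g gives sin 2θ = gR/v₀² = 3.71·243/33.6² = 0.7985.
2θ = 52.99° or 180° − 52.99° = 127.0°, so θ = 26.50° or 63.50°.
The larger angle is 63.50°.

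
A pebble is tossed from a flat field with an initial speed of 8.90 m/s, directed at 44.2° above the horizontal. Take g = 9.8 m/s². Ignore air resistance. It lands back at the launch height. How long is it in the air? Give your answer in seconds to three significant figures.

1.27 s

vₓ = 8.900 cos 44.2° = 6.381 m/s; v_y0 = 8.900 sin 44.2° = 6.205 m/s.
It returns to y = 0 when t = 2 v_y0 / g = 2(6.205)/9.80 = 1.266 s.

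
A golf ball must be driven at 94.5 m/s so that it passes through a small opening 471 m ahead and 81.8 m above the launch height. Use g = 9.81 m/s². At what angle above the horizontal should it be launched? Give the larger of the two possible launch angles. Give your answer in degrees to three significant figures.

Trajectory: y = x tanθ − g x² (1 + tan²θ)/(2v₀²). With x = 471, y = 81.8, v₀ = 94.5, g = 9.81:
121.8 tan²θ − 471 tanθ + (203.6) = 0.
tanθ = [471 ± √(471² − 4 × 121.8 × (203.6))] / (2 × 121.8) = (471 ± 350.1) / 243.7, giving tanθ = 0.4960 or 3.369.
θ = 26.38° or 73.47°; the larger is 73.47°.

73.5°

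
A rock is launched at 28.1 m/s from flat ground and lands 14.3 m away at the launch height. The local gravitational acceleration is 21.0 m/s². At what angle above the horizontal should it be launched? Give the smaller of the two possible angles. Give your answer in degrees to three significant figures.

From R = (v₀²/g) sin 2θ: sin 2θ = 21.0 × 14.3 / 789.61 = 0.3803.
2θ = 22.35° or 180° − 22.35° = 157.6°, so θ = 11.18° or 78.82°.
The smaller angle is 11.18°.

11.2°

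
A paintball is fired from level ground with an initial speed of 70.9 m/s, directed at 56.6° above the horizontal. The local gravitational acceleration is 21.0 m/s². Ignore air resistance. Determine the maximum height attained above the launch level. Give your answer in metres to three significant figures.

Resolve: vₓ = 70.90 cos 56.6° = 39.03 m/s and v_y0 = 70.90 sin 56.6° = 59.19 m/s.
At the apex v_y = 0, so H = v_y0²/(2g) = 59.19²/42.00 = 83.42 m.

83.4 m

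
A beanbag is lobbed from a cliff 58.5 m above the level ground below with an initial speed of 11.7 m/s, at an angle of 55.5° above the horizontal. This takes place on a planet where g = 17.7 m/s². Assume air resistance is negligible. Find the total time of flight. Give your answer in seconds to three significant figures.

Resolve: vₓ = 11.70 cos 55.5° = 6.627 m/s and v_y0 = 11.70 sin 55.5° = 9.642 m/s.
The projectile lands when y = 58.5 + (9.642) t − ½·17.7·t² = 0. Positive root: t = (9.642 + √(9.642² + 2·17.7·58.5)) / 17.7 = (9.642 + 46.52) / 17.7 = 3.173 s.

3.17 s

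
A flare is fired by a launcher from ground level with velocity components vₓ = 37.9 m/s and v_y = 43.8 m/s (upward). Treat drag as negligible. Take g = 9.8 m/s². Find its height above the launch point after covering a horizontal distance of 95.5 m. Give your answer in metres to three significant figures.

79.3 m

Time to reach x = 95.5 m: t = x/vₓ = 95.5/37.90 = 2.520 s.
Height: y = v_y0 t − ½ g t² = 43.80 × 2.520 − 4.900 × 2.520² = 110.4 − 31.11 = 79.26 m.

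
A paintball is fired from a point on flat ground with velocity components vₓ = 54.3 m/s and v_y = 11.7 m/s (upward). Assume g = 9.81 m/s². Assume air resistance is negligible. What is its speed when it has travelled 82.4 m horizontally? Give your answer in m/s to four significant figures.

x = vₓ t ⇒ t = 82.4/54.30 = 1.517 s.
Vertical velocity there: v_y = v_y0 − g t = 11.70 − 9.81 × 1.517 = −3.187 m/s.
Speed: √(vₓ² + v_y²) = √(54.30² + 3.187²) = 54.39 m/s.

54.39 m/s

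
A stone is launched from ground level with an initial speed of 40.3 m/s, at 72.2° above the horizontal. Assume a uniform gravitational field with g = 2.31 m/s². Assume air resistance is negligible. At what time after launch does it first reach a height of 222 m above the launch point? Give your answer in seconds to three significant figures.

7.46 s

Horizontal component vₓ = 40.30 cos 72.2° = 12.32 m/s; vertical v_y0 = 40.30 sin 72.2° = 38.37 m/s.
Height y(t) = 38.37 t − 1.155 t² = 222 gives 1.155 t² − 38.37 t + 222 = 0.
Quadratic formula: t = (38.37 ± √446.68) / 2.31 = (38.37 ± 21.13) / 2.31 → t = 7.461 s or 25.76 s.
The first (ascending) time is 7.461 s.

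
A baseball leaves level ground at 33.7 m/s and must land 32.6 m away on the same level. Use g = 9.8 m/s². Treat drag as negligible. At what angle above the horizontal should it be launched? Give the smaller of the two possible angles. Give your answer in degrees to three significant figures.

8.17°

R = v₀² sin 2θ / g gives sin 2θ = gR/v₀² = 9.80·32.6/33.7² = 0.2813.
2θ = 16.34° or 180° − 16.34° = 163.7°, so θ = 8.169° or 81.83°.
The smaller angle is 8.169°.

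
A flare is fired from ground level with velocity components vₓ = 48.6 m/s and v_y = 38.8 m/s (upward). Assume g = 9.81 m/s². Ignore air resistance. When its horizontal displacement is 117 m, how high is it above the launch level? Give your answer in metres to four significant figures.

Time to reach x = 117 m: t = x/vₓ = 117/48.60 = 2.407 s.
Height: y = v_y0 t − ½ g t² = 38.80 × 2.407 − 4.905 × 2.407² = 93.41 − 28.43 = 64.98 m.

64.98 m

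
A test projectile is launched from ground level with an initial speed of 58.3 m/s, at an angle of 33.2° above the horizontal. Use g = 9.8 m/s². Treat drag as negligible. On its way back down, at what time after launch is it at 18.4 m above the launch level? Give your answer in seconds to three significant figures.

5.88 s

vₓ = 58.30 cos 33.2° = 48.78 m/s; v_y0 = 58.30 sin 33.2° = 31.92 m/s.
Set y = v_y0 t − ½ g t² = 18.4: 4.900 t² − 31.92 t + 18.4 = 0.
Quadratic formula: t = (31.92 ± √658.43) / 9.80 = (31.92 ± 25.66) / 9.80 → t = 0.6391 s or 5.876 s.
The descending-branch root is 5.876 s.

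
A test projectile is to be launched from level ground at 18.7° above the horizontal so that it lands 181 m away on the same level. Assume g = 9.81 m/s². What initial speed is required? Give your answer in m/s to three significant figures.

54.1 m/s

Level-ground range: R = v₀² sin(2θ)/g, so v₀ = √(gR / sin 2θ).
v₀ = √(9.81 × 181 / sin 37.40°) = √(1776 / 0.6074) = √2923.4 = 54.07 m/s.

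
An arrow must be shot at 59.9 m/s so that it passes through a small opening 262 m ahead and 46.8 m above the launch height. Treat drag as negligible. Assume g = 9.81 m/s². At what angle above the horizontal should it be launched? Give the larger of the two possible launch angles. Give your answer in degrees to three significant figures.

64.2°

Trajectory: y = x tanθ − g x² (1 + tan²θ)/(2v₀²). With x = 262, y = 46.8, v₀ = 59.9, g = 9.81:
93.84 tan²θ − 262 tanθ + (140.6) = 0.
tanθ = [262 ± √(262² − 4 × 93.84 × (140.6))] / (2 × 93.84) = (262 ± 125.9) / 187.7, giving tanθ = 0.7251 or 2.067.
θ = 35.95° or 64.18°; the larger is 64.18°.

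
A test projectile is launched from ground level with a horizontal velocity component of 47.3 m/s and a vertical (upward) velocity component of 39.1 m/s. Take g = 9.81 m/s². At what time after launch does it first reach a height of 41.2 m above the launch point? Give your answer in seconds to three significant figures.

1.25 s

Require v_y0 t − ½ g t² = 41.2, i.e. 4.905 t² − 39.10 t + 41.2 = 0.
t = [39.10 ± √(39.10² − 2·9.81·41.2)] / 9.81 = (39.10 ± 26.84) / 9.81, so t = 1.250 s or t = 6.722 s.
The first (ascending) time is 1.250 s.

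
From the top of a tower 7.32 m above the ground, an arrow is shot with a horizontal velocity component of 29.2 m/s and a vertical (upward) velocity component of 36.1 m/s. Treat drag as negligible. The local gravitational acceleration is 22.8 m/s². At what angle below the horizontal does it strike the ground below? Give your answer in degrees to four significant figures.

54.18°

With up positive and y = 0 at the ground: y(t) = 7.32 + (36.10) t − 11.40 t². Setting y = 0 and taking the positive root: t = [36.10 + √(36.10² + 2·22.8·7.32)] / 22.8 = (36.10 + 40.46) / 22.8 = 3.358 s.
At impact: v_y = v_y0 − g t = −40.46 m/s; vₓ = 29.20 m/s.
Angle below horizontal: arctan(|v_y|/vₓ) = arctan(40.46/29.20) = 54.18°.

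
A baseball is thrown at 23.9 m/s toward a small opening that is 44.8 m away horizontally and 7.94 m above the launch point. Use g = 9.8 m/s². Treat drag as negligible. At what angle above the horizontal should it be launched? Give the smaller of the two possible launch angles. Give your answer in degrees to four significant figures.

Trajectory: y = x tanθ − g x² (1 + tan²θ)/(2v₀²). With x = 44.8, y = 7.94, v₀ = 23.9, g = 9.80:
17.22 tan²θ − 44.8 tanθ + (25.16) = 0.
tanθ = [44.8 ± √(44.8² − 4 × 17.22 × (25.16))] / (2 × 17.22) = (44.8 ± 16.57) / 34.43, giving tanθ = 0.8199 or 1.782.
θ = 39.35° or 60.70°; the smaller is 39.35°.

39.35°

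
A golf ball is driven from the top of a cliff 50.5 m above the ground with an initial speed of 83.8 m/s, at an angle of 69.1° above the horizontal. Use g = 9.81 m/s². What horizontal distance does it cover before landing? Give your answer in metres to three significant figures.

Components: vₓ = 83.80 cos 69.1° = 29.89 m/s, v_y0 = 83.80 sin 69.1° = 78.29 m/s.
The projectile lands when y = 50.5 + (78.29) t − ½·9.81·t² = 0. Positive root: t = (78.29 + √(78.29² + 2·9.81·50.5)) / 9.81 = (78.29 + 84.38) / 9.81 = 16.58 s.
Horizontal distance: R = vₓ t = 29.89 × 16.58 = 495.7 m.

496 m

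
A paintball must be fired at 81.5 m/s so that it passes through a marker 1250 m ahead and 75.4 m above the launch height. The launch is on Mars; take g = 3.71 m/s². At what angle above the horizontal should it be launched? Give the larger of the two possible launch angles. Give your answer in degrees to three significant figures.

67.1°

Trajectory: y = x tanθ − g x² (1 + tan²θ)/(2v₀²). With x = 1250, y = 75.4, v₀ = 81.5, g = 3.71:
436.4 tan²θ − 1250 tanθ + (511.8) = 0.
tanθ = [1250 ± √(1250² − 4 × 436.4 × (511.8))] / (2 × 436.4) = (1250 ± 818.1) / 872.7, giving tanθ = 0.4949 or 2.370.
θ = 26.33° or 67.12°; the larger is 67.12°.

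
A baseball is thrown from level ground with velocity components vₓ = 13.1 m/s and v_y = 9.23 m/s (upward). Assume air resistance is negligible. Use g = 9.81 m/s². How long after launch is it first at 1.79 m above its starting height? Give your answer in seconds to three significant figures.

0.220 s

Set y = v_y0 t − ½ g t² = 1.79: 4.905 t² − 9.230 t + 1.79 = 0.
Quadratic formula: t = (9.230 ± √50.073) / 9.81 = (9.230 ± 7.076) / 9.81 → t = 0.2195 s or 1.662 s.
The first (ascending) time is 0.2195 s.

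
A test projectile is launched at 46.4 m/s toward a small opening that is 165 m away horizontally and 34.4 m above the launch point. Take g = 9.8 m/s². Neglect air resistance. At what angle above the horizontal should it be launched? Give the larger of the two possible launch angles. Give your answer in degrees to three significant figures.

Trajectory: y = x tanθ − g x² (1 + tan²θ)/(2v₀²). With x = 165, y = 34.4, v₀ = 46.4, g = 9.80:
61.96 tan²θ − 165 tanθ + (96.36) = 0.
tanθ = [165 ± √(165² − 4 × 61.96 × (96.36))] / (2 × 61.96) = (165 ± 57.81) / 123.9, giving tanθ = 0.8650 or 1.798.
θ = 40.86° or 60.92°; the larger is 60.92°.

60.9°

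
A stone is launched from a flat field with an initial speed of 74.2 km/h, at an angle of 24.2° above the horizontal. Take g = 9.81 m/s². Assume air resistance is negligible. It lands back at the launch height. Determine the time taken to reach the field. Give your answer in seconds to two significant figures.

1.7 s

Convert: 74.2 km/h = 74.2/3.6 = 20.61 m/s.
Components: vₓ = 20.61 cos 24.2° = 18.80 m/s, v_y0 = 20.61 sin 24.2° = 8.449 m/s.
Landing at launch height ⇒ T = 2 v_y0 / g = 2 × 8.449 / 9.81 = 1.723 s.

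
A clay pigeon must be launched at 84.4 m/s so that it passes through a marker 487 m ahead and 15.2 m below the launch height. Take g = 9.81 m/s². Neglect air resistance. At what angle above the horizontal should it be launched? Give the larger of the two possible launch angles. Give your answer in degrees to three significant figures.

69.2°

Trajectory: y = x tanθ − g x² (1 + tan²θ)/(2v₀²). With x = 487, y = −15.2, v₀ = 84.4, g = 9.81:
163.3 tan²θ − 487 tanθ + (148.1) = 0.
tanθ = [487 ± √(487² − 4 × 163.3 × (148.1))] / (2 × 163.3) = (487 ± 374.7) / 326.6, giving tanθ = 0.3438 or 2.638.
θ = 18.97° or 69.24°; the larger is 69.24°.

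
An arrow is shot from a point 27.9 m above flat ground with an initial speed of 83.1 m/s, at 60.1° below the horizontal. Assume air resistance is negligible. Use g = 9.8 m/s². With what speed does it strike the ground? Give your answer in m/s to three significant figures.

Resolve: vₓ = 83.10 cos 60.1° = 41.42 m/s and v_y0 = −72.04 m/s (downward).
With up positive and y = 0 at the ground: y(t) = 27.9 + (−72.04) t − 4.900 t². Setting y = 0 and taking the positive root: t = [−72.04 + √(72.04² + 2·9.80·27.9)] / 9.80 = (−72.04 + 75.74) / 9.80 = 0.3776 s.
Vertical velocity at impact: v_y = v_y0 − g t = −72.04 − 9.80 × 0.3776 = −75.74 m/s.
Speed: |v| = √(vₓ² + v_y²) = √(41.42² + 75.74²) = 86.33 m/s.

86.3 m/s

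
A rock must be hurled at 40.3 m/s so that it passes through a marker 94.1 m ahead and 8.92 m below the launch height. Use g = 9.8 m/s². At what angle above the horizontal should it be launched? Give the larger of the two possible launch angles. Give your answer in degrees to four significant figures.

Trajectory: y = x tanθ − g x² (1 + tan²θ)/(2v₀²). With x = 94.1, y = −8.92, v₀ = 40.3, g = 9.80:
26.72 tan²θ − 94.1 tanθ + (17.80) = 0.
tanθ = [94.1 ± √(94.1² − 4 × 26.72 × (17.80))] / (2 × 26.72) = (94.1 ± 83.39) / 53.43, giving tanθ = 0.2005 or 3.322.
θ = 11.34° or 73.25°; the larger is 73.25°.

73.25°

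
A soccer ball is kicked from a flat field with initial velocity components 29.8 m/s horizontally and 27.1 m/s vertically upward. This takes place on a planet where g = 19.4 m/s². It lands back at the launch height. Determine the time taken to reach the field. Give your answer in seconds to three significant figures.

2.79 s

Landing at launch height ⇒ T = 2 v_y0 / g = 2 × 27.10 / 19.4 = 2.794 s.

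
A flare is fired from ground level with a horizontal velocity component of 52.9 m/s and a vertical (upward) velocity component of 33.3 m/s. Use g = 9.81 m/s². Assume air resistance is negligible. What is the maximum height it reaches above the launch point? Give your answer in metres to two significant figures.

At the apex v_y = 0, so H = v_y0²/(2g) = 33.30²/19.62 = 56.52 m.

57 m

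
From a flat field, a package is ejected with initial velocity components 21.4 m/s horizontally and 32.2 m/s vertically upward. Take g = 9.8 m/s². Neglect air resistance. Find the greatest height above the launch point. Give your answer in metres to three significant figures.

Maximum height: H = v_y0² / (2g) = 32.20² / (2 × 9.80) = 52.90 m.

52.9 m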